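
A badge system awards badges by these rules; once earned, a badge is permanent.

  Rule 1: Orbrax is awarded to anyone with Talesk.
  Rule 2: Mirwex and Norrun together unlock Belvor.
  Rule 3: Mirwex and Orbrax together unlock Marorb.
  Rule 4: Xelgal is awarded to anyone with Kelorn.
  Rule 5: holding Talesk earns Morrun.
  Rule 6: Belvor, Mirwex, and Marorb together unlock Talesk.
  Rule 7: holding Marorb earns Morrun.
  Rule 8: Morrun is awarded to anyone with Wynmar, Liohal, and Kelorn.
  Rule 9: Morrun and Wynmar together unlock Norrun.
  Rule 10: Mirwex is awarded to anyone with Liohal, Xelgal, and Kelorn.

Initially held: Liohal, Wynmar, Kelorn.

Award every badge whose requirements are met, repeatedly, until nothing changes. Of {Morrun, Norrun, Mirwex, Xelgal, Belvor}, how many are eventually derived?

5

With Kelorn, Xelgal is earned (Rule 4).
With Wynmar, Liohal, and Kelorn, Morrun is earned (Rule 8).
With Morrun and Wynmar, Norrun is earned (Rule 9).
With Liohal, Xelgal, and Kelorn, Mirwex is earned (Rule 10).
With Mirwex and Norrun, Belvor is earned (Rule 2).
Morrun: reached.
Norrun: reached.
Mirwex: reached.
Xelgal: reached.
Belvor: reached.
All 5 are reached.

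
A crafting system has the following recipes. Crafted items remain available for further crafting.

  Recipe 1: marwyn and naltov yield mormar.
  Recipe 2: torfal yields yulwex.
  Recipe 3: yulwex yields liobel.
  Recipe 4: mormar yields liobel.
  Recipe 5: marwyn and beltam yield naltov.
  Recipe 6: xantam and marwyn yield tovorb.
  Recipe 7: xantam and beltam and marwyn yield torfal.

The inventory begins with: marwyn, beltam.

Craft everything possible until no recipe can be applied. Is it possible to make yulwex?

yulwex would need torfal (Recipe 2), but torfal is never obtained.

No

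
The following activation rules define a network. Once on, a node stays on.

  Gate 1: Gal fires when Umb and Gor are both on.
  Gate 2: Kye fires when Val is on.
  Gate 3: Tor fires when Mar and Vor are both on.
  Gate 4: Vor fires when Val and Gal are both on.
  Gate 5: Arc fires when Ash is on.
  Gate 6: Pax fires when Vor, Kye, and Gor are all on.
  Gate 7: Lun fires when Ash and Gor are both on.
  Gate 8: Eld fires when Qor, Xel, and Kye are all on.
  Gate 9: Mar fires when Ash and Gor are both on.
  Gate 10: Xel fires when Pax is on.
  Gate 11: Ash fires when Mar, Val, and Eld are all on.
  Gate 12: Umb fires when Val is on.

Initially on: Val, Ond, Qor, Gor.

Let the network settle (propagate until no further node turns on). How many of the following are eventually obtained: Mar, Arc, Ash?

0

Mar would need Ash and Gor (Gate 9), but Ash never turns on.
Arc would need Ash (Gate 5), but Ash never turns on.
Ash would need Mar, Val, and Eld (Gate 11), but Mar never turns on.
None of the 3 are reached.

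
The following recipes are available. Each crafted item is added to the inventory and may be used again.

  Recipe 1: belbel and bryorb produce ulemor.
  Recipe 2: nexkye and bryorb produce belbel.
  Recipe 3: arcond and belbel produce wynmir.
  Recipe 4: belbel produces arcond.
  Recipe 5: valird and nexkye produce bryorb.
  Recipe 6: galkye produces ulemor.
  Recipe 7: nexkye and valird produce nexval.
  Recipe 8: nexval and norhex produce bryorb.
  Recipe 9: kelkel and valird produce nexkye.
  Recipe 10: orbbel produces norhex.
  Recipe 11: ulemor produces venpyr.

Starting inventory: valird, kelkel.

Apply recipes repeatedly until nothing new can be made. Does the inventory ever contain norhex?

No

norhex would need orbbel (Recipe 10), but orbbel is never obtained.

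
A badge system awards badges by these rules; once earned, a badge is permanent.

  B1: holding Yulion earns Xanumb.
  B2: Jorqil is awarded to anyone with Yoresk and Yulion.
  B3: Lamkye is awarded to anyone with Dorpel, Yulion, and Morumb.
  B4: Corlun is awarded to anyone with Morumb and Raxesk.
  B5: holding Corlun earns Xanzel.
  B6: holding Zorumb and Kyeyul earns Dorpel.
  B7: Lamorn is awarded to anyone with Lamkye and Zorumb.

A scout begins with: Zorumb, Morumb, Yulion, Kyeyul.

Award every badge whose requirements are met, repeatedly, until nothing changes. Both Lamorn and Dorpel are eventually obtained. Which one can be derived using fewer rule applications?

Dorpel: With Zorumb and Kyeyul, Dorpel is earned (B6). [1 rule application]
Lamorn: With Zorumb and Kyeyul, Dorpel is earned (B6). With Dorpel, Yulion, and Morumb, Lamkye is earned (B3). With Lamkye and Zorumb, Lamorn is earned (B7). [3 rule applications]
Dorpel needs fewer.

Dorpel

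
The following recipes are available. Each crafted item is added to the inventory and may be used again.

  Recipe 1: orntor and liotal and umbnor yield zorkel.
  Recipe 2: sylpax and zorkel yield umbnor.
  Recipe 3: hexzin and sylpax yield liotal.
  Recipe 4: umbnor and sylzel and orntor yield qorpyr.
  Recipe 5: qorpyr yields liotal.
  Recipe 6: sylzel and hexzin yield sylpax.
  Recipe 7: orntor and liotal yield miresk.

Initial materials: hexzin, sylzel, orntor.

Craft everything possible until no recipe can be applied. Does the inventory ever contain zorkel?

zorkel would need orntor, liotal, and umbnor (Recipe 1), but umbnor is never obtained.

No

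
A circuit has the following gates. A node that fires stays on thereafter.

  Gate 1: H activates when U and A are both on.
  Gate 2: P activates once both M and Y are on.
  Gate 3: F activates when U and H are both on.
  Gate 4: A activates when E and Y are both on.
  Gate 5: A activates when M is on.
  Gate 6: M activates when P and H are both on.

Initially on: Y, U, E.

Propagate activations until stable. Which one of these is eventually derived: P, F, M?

Gate 4: E and Y on → A on.
U and A are on, so H activates (Gate 1).
U and H are on, so F activates (Gate 3).
M would need P and H (Gate 6), but P never turns on. P would need M and Y (Gate 2), but M never turns on.

F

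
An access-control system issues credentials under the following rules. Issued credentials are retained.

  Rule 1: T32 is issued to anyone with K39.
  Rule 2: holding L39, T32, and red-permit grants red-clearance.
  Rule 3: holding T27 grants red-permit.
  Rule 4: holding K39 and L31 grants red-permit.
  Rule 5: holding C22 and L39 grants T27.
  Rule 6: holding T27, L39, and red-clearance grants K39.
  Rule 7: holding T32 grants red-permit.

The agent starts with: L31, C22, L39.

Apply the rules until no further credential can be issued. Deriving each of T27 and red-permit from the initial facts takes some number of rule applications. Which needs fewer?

T27

T27: Holding C22 and L39 grants T27 (Rule 5). [1 rule application]
red-permit: Holding C22 and L39 grants T27 (Rule 5). Holding T27 grants red-permit (Rule 3). [2 rule applications]
T27 needs fewer.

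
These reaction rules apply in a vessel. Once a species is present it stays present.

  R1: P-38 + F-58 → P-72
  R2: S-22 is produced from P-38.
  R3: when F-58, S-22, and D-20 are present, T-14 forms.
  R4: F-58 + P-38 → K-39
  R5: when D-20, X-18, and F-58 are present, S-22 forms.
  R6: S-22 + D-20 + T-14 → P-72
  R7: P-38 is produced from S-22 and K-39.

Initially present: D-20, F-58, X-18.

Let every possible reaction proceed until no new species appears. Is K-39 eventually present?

No

K-39 would need F-58 and P-38 (R4), but P-38 never forms.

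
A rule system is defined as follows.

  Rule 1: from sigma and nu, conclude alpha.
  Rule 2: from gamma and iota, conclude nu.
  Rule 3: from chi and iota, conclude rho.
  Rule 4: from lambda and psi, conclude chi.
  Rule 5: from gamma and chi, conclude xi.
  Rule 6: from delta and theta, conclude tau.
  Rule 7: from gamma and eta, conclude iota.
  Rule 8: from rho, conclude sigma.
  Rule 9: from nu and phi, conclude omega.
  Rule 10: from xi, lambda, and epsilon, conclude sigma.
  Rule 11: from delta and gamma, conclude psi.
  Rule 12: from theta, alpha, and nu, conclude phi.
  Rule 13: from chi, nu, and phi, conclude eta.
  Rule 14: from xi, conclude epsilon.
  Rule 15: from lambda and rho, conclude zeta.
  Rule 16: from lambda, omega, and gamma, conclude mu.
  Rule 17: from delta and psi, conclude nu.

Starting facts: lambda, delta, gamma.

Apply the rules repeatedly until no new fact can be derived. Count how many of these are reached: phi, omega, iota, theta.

0

phi would need theta, alpha, and nu (Rule 12), but theta is never established.
omega would need nu and phi (Rule 9), but phi is never established.
iota would need gamma and eta (Rule 7), but eta is never established.
No rule produces theta, and it is not given.
None of the 4 are reached.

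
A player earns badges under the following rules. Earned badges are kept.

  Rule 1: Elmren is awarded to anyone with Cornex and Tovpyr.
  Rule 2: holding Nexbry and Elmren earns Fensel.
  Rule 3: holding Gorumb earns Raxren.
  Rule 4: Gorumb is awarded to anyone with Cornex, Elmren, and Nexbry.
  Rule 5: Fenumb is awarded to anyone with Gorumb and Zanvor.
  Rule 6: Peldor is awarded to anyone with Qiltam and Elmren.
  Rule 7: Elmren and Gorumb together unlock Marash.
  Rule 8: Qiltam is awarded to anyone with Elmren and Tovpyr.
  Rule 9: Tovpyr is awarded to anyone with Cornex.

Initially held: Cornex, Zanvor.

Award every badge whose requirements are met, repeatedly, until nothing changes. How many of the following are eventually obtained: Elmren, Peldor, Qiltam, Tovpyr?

4

With Cornex, Tovpyr is earned (Rule 9).
With Cornex and Tovpyr, Elmren is earned (Rule 1).
With Elmren and Tovpyr, Qiltam is earned (Rule 8).
With Qiltam and Elmren, Peldor is earned (Rule 6).
Elmren: reached.
Peldor: reached.
Qiltam: reached.
Tovpyr: reached.
All 4 are reached.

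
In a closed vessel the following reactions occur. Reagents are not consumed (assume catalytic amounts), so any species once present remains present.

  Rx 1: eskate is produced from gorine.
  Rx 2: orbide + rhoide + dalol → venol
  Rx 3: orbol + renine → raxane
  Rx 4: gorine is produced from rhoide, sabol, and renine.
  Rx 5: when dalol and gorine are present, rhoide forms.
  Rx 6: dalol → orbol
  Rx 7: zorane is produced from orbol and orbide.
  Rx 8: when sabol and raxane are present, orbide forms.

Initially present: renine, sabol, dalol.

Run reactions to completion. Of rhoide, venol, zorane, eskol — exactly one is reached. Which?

dalol present → orbol forms (Rx 6).
orbol and renine present → raxane forms (Rx 3).
sabol and raxane present → orbide forms (Rx 8).
orbol and orbide present → zorane forms (Rx 7).
No rule produces eskol, and it is not given. venol would need orbide, rhoide, and dalol (Rx 2), but rhoide never forms. rhoide would need dalol and gorine (Rx 5), but gorine never forms.

zorane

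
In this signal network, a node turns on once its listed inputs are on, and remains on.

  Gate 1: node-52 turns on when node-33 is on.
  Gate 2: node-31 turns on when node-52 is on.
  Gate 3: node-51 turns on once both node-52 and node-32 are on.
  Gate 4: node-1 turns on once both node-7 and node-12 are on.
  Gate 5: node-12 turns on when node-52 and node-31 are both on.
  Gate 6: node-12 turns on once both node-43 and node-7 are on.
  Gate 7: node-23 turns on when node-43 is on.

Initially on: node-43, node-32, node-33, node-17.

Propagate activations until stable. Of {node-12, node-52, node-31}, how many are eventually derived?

3

node-33 is on, so node-52 turns on (Gate 1).
Gate 2: node-52 on → node-31 on.
node-52 and node-31 are on, so node-12 turns on (Gate 5).
node-12: reached.
node-52: reached.
node-31: reached.
All 3 are reached.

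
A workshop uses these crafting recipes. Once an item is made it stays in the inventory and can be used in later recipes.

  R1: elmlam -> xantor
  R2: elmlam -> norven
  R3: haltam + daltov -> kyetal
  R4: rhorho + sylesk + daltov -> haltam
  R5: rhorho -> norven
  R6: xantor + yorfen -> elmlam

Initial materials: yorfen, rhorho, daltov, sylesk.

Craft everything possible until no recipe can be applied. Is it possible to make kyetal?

Yes

Using R4, rhorho, sylesk, and daltov make haltam.
haltam + daltov -> kyetal (R3).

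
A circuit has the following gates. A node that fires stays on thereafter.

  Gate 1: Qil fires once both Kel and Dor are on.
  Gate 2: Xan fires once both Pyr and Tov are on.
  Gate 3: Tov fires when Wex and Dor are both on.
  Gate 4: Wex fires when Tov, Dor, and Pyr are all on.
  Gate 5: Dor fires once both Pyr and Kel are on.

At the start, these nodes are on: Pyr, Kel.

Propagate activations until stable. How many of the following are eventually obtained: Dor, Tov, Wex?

Pyr and Kel are on, so Dor fires (Gate 5).
Dor: reached.
Tov would need Wex and Dor (Gate 3), but Wex never turns on.
Wex would need Tov, Dor, and Pyr (Gate 4), but Tov never turns on.
Reached: Dor — 1 of the 3.

1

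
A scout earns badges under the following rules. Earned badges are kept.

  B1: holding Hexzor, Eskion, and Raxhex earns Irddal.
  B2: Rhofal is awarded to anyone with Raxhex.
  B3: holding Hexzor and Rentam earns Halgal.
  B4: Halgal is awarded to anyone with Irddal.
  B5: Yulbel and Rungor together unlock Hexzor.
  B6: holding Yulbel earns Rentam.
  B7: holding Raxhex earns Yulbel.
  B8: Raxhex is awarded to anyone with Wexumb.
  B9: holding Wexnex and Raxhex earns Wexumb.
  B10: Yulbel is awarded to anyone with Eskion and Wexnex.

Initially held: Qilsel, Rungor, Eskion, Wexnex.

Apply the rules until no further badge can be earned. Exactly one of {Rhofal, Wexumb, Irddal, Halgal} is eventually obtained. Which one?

Halgal

With Eskion and Wexnex, Yulbel is earned (B10).
With Yulbel and Rungor, Hexzor is earned (B5).
With Yulbel, Rentam is earned (B6).
With Hexzor and Rentam, Halgal is earned (B3).
Irddal would need Hexzor, Eskion, and Raxhex (B1), but Raxhex is never earned. Wexumb would need Wexnex and Raxhex (B9), but Raxhex is never earned. Rhofal would need Raxhex (B2), but Raxhex is never earned.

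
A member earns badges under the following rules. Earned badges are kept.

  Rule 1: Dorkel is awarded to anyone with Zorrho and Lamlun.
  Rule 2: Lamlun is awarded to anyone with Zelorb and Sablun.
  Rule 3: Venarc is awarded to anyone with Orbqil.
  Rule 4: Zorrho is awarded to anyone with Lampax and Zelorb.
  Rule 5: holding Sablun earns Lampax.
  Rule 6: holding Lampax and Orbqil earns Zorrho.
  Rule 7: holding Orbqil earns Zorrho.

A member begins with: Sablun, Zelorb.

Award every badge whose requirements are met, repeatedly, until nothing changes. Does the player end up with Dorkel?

Yes

With Sablun, Lampax is earned (Rule 5).
With Zelorb and Sablun, Lamlun is earned (Rule 2).
With Lampax and Zelorb, Zorrho is earned (Rule 4).
With Zorrho and Lamlun, Dorkel is earned (Rule 1).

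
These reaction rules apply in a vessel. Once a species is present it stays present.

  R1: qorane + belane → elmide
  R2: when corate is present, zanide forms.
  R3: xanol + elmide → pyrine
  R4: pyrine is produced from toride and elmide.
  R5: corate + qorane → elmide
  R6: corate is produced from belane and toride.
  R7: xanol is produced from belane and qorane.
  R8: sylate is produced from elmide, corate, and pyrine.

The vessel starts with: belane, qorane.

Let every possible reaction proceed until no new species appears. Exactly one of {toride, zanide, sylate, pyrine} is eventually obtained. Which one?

pyrine

belane and qorane present → xanol forms (R7).
qorane and belane present → elmide forms (R1).
xanol and elmide present → pyrine forms (R3).
zanide would need corate (R2), but corate never forms. No rule produces toride, and it is not given. sylate would need elmide, corate, and pyrine (R8), but corate never forms.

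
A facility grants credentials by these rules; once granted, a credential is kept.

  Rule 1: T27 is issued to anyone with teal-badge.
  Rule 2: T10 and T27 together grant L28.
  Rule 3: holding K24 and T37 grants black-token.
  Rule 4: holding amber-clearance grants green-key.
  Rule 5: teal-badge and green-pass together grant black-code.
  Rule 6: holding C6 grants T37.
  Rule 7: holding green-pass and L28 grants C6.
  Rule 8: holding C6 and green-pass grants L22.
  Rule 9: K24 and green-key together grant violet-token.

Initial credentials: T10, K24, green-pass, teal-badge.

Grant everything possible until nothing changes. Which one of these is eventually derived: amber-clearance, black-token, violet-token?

Holding teal-badge grants T27 (Rule 1).
Holding T10 and T27 grants L28 (Rule 2).
Holding green-pass and L28 grants C6 (Rule 7).
Holding C6 grants T37 (Rule 6).
Holding K24 and T37 grants black-token (Rule 3).
No rule produces amber-clearance, and it is not given. violet-token would need K24 and green-key (Rule 9), but green-key is never granted.

black-token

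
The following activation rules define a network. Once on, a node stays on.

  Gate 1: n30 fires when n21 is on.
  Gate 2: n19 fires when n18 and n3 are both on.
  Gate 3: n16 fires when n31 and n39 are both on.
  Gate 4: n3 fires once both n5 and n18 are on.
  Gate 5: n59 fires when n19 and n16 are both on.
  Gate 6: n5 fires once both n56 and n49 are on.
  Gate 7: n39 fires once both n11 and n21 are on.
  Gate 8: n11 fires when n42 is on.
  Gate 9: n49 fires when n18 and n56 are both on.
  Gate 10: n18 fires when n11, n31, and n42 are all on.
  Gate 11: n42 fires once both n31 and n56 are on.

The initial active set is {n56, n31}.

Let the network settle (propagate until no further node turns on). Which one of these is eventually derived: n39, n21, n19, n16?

n19

Gate 11: n31 and n56 on → n42 on.
Gate 8: n42 on → n11 on.
Gate 10: n11, n31, and n42 on → n18 on.
Gate 9: n18 and n56 on → n49 on.
n56 and n49 are on, so n5 fires (Gate 6).
n5 and n18 are on, so n3 fires (Gate 4).
Gate 2: n18 and n3 on → n19 on.
n39 would need n11 and n21 (Gate 7), but n21 never turns on. n16 would need n31 and n39 (Gate 3), but n39 never turns on. No rule produces n21, and it is not given.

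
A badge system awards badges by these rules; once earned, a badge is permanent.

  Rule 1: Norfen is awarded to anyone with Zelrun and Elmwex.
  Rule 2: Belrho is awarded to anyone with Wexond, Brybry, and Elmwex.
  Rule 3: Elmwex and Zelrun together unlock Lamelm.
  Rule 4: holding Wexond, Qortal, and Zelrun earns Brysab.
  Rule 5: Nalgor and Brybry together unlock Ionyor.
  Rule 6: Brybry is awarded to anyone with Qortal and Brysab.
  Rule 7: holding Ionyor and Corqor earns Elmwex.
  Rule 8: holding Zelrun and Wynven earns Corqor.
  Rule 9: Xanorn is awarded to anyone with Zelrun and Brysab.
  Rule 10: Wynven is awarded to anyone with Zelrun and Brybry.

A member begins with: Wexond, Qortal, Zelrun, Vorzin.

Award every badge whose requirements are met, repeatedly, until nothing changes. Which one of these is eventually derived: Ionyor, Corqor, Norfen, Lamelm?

With Wexond, Qortal, and Zelrun, Brysab is earned (Rule 4).
With Qortal and Brysab, Brybry is earned (Rule 6).
With Zelrun and Brybry, Wynven is earned (Rule 10).
With Zelrun and Wynven, Corqor is earned (Rule 8).
Norfen would need Zelrun and Elmwex (Rule 1), but Elmwex is never earned. Lamelm would need Elmwex and Zelrun (Rule 3), but Elmwex is never earned. Ionyor would need Nalgor and Brybry (Rule 5), but Nalgor is never earned.

Corqor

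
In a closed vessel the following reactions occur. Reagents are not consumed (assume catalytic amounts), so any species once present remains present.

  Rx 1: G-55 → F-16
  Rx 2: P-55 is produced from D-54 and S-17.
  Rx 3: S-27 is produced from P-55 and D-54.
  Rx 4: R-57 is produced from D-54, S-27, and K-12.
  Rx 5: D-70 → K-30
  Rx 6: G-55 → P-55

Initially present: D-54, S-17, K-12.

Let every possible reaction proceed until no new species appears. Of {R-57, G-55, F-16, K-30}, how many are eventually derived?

D-54 and S-17 present → P-55 forms (Rx 2).
P-55 and D-54 present → S-27 forms (Rx 3).
D-54, S-27, and K-12 present → R-57 forms (Rx 4).
R-57: reached.
No rule produces G-55, and it is not given.
F-16 would need G-55 (Rx 1), but G-55 never forms.
K-30 would need D-70 (Rx 5), but D-70 never forms.
Reached: R-57 — 1 of the 4.

1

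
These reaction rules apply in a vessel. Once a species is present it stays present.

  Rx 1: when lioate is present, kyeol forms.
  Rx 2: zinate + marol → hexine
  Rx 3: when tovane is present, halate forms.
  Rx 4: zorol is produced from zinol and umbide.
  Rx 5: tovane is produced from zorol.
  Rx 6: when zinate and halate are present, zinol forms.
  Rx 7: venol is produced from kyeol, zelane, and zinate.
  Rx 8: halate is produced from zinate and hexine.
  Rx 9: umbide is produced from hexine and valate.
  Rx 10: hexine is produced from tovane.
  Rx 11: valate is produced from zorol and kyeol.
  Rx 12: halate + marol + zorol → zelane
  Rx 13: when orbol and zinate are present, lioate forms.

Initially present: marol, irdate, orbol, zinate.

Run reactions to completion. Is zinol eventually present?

zinate and marol present → hexine forms (Rx 2).
zinate and hexine present → halate forms (Rx 8).
zinate and halate present → zinol forms (Rx 6).

Yes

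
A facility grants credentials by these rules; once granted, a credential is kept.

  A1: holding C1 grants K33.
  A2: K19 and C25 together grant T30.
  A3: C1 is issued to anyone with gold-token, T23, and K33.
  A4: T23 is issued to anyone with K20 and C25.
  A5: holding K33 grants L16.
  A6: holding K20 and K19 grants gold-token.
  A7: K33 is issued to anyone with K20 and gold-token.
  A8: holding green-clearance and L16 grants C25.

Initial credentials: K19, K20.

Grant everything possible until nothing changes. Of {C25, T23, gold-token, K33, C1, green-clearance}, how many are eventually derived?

2

Holding K20 and K19 grants gold-token (A6).
Holding K20 and gold-token grants K33 (A7).
C25 would need green-clearance and L16 (A8), but green-clearance is never granted.
T23 would need K20 and C25 (A4), but C25 is never granted.
gold-token: reached.
K33: reached.
C1 would need gold-token, T23, and K33 (A3), but T23 is never granted.
No rule produces green-clearance, and it is not given.
Reached: gold-token and K33 — 2 of the 6.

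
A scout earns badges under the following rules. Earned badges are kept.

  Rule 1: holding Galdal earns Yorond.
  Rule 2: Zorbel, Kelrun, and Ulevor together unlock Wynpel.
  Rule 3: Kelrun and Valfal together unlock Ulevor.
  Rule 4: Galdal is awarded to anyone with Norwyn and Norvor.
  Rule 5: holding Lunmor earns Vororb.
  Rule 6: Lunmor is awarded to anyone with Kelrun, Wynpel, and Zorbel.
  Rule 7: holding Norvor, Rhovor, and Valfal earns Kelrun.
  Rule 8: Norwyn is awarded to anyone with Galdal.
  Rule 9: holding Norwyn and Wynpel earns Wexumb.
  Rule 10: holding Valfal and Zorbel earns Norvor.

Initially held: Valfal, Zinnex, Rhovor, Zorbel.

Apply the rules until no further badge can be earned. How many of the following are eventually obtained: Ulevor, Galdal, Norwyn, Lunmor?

2

With Valfal and Zorbel, Norvor is earned (Rule 10).
With Norvor, Rhovor, and Valfal, Kelrun is earned (Rule 7).
With Kelrun and Valfal, Ulevor is earned (Rule 3).
With Zorbel, Kelrun, and Ulevor, Wynpel is earned (Rule 2).
With Kelrun, Wynpel, and Zorbel, Lunmor is earned (Rule 6).
Ulevor: reached.
Galdal would need Norwyn and Norvor (Rule 4), but Norwyn is never earned.
Norwyn would need Galdal (Rule 8), but Galdal is never earned.
Lunmor: reached.
Reached: Ulevor and Lunmor — 2 of the 4.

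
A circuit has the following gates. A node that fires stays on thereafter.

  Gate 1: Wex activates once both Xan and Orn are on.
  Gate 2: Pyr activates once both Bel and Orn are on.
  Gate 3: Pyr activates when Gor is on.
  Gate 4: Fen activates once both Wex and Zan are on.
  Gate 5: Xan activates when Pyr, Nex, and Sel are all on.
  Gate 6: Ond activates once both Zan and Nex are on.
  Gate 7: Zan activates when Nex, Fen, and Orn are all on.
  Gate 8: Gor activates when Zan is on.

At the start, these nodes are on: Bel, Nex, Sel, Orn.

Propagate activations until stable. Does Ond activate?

No

Ond would need Zan and Nex (Gate 6), but Zan never turns on.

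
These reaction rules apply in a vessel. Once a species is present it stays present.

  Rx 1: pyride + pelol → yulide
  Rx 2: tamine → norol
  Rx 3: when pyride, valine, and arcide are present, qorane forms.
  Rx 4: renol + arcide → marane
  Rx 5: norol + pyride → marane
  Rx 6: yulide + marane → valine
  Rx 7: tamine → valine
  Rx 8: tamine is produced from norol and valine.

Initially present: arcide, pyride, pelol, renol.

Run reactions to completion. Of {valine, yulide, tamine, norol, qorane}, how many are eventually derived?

renol and arcide present → marane forms (Rx 4).
pyride and pelol present → yulide forms (Rx 1).
yulide and marane present → valine forms (Rx 6).
pyride, valine, and arcide present → qorane forms (Rx 3).
valine: reached.
yulide: reached.
tamine would need norol and valine (Rx 8), but norol never forms.
norol would need tamine (Rx 2), but tamine never forms.
qorane: reached.
Reached: valine, yulide, and qorane — 3 of the 5.

3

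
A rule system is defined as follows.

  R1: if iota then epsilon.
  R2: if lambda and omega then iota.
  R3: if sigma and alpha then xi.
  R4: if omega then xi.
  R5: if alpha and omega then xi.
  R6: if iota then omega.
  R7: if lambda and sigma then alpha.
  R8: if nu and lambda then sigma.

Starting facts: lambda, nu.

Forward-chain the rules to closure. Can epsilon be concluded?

No

epsilon would need iota (R1), but iota is never established.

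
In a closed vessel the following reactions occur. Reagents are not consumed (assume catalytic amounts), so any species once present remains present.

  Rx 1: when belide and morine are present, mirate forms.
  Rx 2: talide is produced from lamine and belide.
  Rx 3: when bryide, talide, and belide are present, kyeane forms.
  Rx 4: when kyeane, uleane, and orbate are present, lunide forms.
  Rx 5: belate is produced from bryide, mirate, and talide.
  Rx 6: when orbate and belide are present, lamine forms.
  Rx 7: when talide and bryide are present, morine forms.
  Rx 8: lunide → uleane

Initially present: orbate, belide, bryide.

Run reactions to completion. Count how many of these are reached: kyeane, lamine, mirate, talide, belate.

orbate and belide present → lamine forms (Rx 6).
lamine and belide present → talide forms (Rx 2).
talide and bryide present → morine forms (Rx 7).
bryide, talide, and belide present → kyeane forms (Rx 3).
belide and morine present → mirate forms (Rx 1).
bryide, mirate, and talide present → belate forms (Rx 5).
kyeane: reached.
lamine: reached.
mirate: reached.
talide: reached.
belate: reached.
All 5 are reached.

5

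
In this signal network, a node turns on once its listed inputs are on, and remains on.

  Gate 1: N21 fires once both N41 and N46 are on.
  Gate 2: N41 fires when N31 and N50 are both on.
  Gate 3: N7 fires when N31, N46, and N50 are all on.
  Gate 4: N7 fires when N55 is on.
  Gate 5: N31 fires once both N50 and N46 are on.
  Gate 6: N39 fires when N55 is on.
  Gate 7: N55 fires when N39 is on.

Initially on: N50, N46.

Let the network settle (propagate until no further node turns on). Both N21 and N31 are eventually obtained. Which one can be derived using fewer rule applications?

N31: Gate 5: N50 and N46 on → N31 on. [1 rule application]
N21: N50 and N46 are on, so N31 fires (Gate 5). N31 and N50 are on, so N41 fires (Gate 2). N41 and N46 are on, so N21 fires (Gate 1). [3 rule applications]
N31 needs fewer.

N31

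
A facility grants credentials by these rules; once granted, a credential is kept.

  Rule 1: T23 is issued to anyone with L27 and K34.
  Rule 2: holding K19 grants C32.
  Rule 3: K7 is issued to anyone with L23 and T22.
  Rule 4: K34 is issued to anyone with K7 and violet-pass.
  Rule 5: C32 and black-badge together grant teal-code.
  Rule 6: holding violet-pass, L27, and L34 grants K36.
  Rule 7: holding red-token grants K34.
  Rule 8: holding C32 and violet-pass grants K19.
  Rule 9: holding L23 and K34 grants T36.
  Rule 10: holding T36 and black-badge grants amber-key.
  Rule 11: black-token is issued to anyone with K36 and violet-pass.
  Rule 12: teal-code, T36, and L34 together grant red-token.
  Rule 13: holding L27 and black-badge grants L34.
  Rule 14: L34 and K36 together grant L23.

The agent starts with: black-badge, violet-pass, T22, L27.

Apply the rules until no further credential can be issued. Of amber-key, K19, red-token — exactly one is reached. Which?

amber-key

Holding L27 and black-badge grants L34 (Rule 13).
Holding violet-pass, L27, and L34 grants K36 (Rule 6).
Holding L34 and K36 grants L23 (Rule 14).
Holding L23 and T22 grants K7 (Rule 3).
Holding K7 and violet-pass grants K34 (Rule 4).
Holding L23 and K34 grants T36 (Rule 9).
Holding T36 and black-badge grants amber-key (Rule 10).
K19 would need C32 and violet-pass (Rule 8), but C32 is never granted. red-token would need teal-code, T36, and L34 (Rule 12), but teal-code is never granted.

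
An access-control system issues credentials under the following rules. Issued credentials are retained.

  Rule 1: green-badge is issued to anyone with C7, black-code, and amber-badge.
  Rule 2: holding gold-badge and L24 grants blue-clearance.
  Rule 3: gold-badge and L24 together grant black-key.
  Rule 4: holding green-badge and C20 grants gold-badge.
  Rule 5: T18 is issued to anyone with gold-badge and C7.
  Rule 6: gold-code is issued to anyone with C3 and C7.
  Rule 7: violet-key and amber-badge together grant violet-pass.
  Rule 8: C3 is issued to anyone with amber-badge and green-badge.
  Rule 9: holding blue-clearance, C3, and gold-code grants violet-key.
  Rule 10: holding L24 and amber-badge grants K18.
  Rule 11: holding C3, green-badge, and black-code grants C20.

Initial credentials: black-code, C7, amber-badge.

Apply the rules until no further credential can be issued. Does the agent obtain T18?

Yes

Holding C7, black-code, and amber-badge grants green-badge (Rule 1).
Holding amber-badge and green-badge grants C3 (Rule 8).
Holding C3, green-badge, and black-code grants C20 (Rule 11).
Holding green-badge and C20 grants gold-badge (Rule 4).
Holding gold-badge and C7 grants T18 (Rule 5).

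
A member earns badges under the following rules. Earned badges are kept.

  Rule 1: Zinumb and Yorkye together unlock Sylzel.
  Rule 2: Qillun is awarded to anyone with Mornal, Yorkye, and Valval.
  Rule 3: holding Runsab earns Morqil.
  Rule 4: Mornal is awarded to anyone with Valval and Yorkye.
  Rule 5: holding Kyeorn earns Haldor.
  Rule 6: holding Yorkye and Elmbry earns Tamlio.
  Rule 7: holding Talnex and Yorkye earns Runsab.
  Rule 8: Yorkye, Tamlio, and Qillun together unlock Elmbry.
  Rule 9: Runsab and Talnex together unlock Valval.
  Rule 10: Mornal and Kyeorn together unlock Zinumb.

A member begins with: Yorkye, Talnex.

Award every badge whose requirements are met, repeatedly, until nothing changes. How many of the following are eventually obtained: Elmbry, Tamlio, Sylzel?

Elmbry would need Yorkye, Tamlio, and Qillun (Rule 8), but Tamlio is never earned.
Tamlio would need Yorkye and Elmbry (Rule 6), but Elmbry is never earned.
Sylzel would need Zinumb and Yorkye (Rule 1), but Zinumb is never earned.
None of the 3 are reached.

0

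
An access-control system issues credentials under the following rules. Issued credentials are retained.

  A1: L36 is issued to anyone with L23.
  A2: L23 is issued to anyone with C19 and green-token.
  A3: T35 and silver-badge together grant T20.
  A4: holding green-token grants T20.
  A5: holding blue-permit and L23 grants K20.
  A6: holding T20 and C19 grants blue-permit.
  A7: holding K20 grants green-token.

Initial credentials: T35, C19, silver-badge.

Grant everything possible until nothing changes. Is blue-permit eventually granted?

Holding T35 and silver-badge grants T20 (A3).
Holding T20 and C19 grants blue-permit (A6).

Yes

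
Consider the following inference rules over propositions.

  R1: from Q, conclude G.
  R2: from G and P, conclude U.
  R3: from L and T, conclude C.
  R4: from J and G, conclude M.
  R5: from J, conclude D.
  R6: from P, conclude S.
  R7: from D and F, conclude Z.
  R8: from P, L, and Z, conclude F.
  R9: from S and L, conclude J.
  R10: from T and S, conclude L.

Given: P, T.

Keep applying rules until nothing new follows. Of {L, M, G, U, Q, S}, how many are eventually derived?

2

From P, R6 gives S.
T and S hold, so L follows (R10).
L: reached.
M would need J and G (R4), but G is never established.
G would need Q (R1), but Q is never established.
U would need G and P (R2), but G is never established.
No rule produces Q, and it is not given.
S: reached.
Reached: L and S — 2 of the 6.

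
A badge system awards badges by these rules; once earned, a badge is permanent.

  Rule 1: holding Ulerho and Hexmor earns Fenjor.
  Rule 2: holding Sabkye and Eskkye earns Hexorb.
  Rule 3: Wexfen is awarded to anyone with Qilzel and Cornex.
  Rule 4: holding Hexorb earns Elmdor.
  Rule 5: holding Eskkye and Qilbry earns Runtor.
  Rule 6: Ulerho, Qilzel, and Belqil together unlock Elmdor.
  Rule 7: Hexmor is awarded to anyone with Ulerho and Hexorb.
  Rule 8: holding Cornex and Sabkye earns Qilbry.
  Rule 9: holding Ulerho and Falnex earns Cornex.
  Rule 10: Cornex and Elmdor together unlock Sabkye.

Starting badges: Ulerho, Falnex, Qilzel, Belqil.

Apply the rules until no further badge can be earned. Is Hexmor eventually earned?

No

Hexmor would need Ulerho and Hexorb (Rule 7), but Hexorb is never earned.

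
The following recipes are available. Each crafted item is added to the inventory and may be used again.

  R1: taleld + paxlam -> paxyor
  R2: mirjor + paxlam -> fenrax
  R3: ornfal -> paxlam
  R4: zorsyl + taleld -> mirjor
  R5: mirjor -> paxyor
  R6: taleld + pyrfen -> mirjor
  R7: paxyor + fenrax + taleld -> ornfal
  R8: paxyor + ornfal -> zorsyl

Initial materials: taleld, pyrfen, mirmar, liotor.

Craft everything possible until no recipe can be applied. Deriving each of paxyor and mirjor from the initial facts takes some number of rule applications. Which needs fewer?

mirjor: taleld + pyrfen -> mirjor (R6). [1 rule application]
paxyor: Using R6, taleld and pyrfen make mirjor. Using R5, mirjor makes paxyor. [2 rule applications]
mirjor needs fewer.

mirjor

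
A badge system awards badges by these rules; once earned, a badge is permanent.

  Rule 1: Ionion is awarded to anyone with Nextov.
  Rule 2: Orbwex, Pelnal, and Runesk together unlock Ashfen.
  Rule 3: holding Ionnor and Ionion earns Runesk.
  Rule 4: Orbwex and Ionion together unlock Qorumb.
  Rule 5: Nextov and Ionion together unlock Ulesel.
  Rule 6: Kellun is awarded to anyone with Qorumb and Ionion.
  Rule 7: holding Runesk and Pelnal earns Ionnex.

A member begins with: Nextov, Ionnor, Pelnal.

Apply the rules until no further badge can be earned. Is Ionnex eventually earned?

With Nextov, Ionion is earned (Rule 1).
With Ionnor and Ionion, Runesk is earned (Rule 3).
With Runesk and Pelnal, Ionnex is earned (Rule 7).

Yes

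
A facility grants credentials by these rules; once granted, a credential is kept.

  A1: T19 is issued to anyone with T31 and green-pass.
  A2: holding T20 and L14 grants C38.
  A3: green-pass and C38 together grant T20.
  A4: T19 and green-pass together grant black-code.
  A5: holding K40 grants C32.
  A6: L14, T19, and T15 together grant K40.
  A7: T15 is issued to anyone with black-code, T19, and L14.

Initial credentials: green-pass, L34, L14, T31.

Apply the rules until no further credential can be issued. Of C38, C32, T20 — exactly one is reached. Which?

Holding T31 and green-pass grants T19 (A1).
Holding T19 and green-pass grants black-code (A4).
Holding black-code, T19, and L14 grants T15 (A7).
Holding L14, T19, and T15 grants K40 (A6).
Holding K40 grants C32 (A5).
C38 would need T20 and L14 (A2), but T20 is never granted. T20 would need green-pass and C38 (A3), but C38 is never granted.

C32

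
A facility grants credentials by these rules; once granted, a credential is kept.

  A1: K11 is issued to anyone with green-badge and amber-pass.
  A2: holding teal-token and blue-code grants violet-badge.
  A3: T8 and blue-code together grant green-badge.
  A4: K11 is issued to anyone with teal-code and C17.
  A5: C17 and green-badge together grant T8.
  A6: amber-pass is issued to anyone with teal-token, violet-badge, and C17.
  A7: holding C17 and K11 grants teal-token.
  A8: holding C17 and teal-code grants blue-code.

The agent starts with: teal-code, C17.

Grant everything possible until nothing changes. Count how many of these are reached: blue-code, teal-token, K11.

3

Holding C17 and teal-code grants blue-code (A8).
Holding teal-code and C17 grants K11 (A4).
Holding C17 and K11 grants teal-token (A7).
blue-code: reached.
teal-token: reached.
K11: reached.
All 3 are reached.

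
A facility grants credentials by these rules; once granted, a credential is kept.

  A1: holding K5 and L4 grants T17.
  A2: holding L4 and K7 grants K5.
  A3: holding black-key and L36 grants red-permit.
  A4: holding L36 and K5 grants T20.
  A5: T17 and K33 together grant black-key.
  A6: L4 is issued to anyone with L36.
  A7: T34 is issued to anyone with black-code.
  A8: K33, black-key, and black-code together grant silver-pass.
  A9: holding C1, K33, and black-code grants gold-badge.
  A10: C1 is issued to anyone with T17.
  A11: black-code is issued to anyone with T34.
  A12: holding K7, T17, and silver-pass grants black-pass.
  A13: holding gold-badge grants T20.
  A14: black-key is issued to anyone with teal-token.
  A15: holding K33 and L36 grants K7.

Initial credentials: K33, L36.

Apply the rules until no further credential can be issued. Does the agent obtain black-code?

No

black-code would need T34 (A11), but T34 is never granted.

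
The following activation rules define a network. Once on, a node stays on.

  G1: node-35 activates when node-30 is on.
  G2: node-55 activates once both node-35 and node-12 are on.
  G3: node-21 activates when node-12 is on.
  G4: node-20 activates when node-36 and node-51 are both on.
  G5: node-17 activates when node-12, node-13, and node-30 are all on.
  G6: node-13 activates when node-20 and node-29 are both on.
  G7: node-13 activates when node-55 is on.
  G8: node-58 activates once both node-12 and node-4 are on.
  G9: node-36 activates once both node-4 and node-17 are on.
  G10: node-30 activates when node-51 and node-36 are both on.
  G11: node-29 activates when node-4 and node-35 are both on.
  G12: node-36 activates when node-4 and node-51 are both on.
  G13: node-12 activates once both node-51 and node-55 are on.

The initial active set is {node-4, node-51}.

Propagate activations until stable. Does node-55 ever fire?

node-55 would need node-35 and node-12 (G2), but node-12 never turns on.

No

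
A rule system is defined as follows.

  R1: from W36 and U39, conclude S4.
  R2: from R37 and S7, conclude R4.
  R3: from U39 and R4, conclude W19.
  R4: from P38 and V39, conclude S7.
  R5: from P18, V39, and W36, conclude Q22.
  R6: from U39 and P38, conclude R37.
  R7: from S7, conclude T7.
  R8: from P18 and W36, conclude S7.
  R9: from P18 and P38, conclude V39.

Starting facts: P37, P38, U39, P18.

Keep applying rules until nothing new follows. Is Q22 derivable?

Q22 would need P18, V39, and W36 (R5), but W36 is never established.

No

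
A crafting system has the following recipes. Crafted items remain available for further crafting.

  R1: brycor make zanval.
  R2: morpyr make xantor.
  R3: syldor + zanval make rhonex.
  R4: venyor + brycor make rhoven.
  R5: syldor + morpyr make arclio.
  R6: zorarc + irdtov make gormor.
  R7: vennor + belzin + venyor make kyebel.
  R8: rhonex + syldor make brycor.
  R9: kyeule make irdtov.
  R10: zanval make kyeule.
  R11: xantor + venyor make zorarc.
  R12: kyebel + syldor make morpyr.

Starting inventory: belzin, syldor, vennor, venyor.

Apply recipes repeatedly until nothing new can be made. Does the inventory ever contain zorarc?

vennor + belzin + venyor → kyebel (R7).
kyebel + syldor → morpyr (R12).
morpyr → xantor (R2).
xantor + venyor → zorarc (R11).

Yes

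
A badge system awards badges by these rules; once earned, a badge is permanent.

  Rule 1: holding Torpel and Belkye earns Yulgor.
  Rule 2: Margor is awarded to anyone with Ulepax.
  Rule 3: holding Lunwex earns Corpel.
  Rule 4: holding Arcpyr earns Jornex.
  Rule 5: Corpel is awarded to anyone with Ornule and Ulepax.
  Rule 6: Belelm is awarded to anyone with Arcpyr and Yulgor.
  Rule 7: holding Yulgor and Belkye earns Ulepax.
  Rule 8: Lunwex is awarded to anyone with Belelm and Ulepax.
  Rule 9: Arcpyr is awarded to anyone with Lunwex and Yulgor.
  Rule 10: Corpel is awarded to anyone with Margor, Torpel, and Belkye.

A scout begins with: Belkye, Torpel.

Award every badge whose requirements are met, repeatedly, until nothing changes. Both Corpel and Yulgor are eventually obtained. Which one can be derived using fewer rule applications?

Yulgor: With Torpel and Belkye, Yulgor is earned (Rule 1). [1 rule application]
Corpel: With Torpel and Belkye, Yulgor is earned (Rule 1). With Yulgor and Belkye, Ulepax is earned (Rule 7). With Ulepax, Margor is earned (Rule 2). With Margor, Torpel, and Belkye, Corpel is earned (Rule 10). [4 rule applications]
Yulgor needs fewer.

Yulgor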